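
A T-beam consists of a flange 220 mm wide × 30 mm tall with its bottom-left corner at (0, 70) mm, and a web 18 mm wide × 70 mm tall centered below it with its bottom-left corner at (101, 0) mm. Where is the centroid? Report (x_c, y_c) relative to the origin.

x_c = 110.00 mm, y_c = 76.98 mm

web: A = 18 × 70 = 1260.00, centroid at (110.00, 35.00).
flange: A = 220 × 30 = 6600.00, centroid at (110.00, 85.00).
ΣA = 7860.00 mm²
ΣAx_c = (1260.00)(110.00) + (6600.00)(110.00) = 864600.00 mm³
ΣAy_c = (1260.00)(35.00) + (6600.00)(85.00) = 605100.00 mm³
x_c = 864600.00 / 7860.00 = 110.00 mm
y_c = 605100.00 / 7860.00 = 76.98 mm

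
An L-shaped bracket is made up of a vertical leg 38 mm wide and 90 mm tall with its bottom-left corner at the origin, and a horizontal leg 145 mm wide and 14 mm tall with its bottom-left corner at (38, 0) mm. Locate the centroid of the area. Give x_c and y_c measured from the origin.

x_c = 53.08 mm, y_c = 30.85 mm

vertical leg: A = 38 × 90 = 3420.00, centroid at (19.00, 45.00).
horizontal leg: A = 145 × 14 = 2030.00, centroid at (110.50, 7.00).
ΣA = 5450.00 mm²
ΣAx_c = (3420.00)(19.00) + (2030.00)(110.50) = 289295.00 mm³
ΣAy_c = (3420.00)(45.00) + (2030.00)(7.00) = 168110.00 mm³
x_c = 289295.00 / 5450.00 = 53.08 mm
y_c = 168110.00 / 5450.00 = 30.85 mm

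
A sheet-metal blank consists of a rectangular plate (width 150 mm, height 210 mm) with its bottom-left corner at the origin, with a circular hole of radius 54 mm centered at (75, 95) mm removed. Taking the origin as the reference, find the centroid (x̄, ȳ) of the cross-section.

x̄ = 75.00 mm, ȳ = 109.10 mm

Part | A | x̄ᵢ | ȳᵢ | A·x̄ᵢ | A·ȳᵢ
plate | 31500.00 | 75.00 | 105.00 | 2362500.00 | 3307500.00
hole | -9160.88 | 75.00 | 95.00 | -687066.31 | -870284.00
Σ | 22339.12 |  |  | 1675433.69 | 2437216.00
x̄ = 1675433.69 / 22339.12 = 75.00 mm
ȳ = 2437216.00 / 22339.12 = 109.10 mm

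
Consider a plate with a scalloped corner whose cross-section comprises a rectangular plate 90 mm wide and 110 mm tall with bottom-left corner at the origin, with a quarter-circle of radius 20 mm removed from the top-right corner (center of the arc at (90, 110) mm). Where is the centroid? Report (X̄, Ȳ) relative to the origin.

X̄ = 43.80 mm, Ȳ = 53.48 mm

plate: A = 90 × 110 = 9900.00, centroid at (45.00, 55.00).
removed quarter-circle: A = −¼π·20² = -314.16, centroid at (81.51, 101.51).
ΣA = 9585.84 mm², ΣAX̄ = 419892.33 mm³, ΣAȲ = 512609.15 mm³.
X̄ = 419892.33/9585.84 = 43.80 mm; Ȳ = 512609.15/9585.84 = 53.48 mm.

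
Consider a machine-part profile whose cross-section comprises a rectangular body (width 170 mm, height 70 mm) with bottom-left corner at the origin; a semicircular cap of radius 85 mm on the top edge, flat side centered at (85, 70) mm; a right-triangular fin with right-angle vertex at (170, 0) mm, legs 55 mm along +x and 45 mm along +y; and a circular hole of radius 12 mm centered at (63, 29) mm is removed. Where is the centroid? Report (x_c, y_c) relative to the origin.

Part | A | x̄ᵢ | ȳᵢ | A·x̄ᵢ | A·ȳᵢ
rectangular body | 11900.00 | 85.00 | 35.00 | 1011500.00 | 416500.00
semicircular top | 11349.00 | 85.00 | 106.08 | 964665.29 | 1203846.91
triangular fin | 1237.50 | 188.33 | 15.00 | 233062.50 | 18562.50
hole | -452.39 | 63.00 | 29.00 | -28500.53 | -13119.29
Σ | 24034.11 |  |  | 2180727.27 | 1625790.12
x_c = 2180727.27 / 24034.11 = 90.73 mm
y_c = 1625790.12 / 24034.11 = 67.65 mm

x_c = 90.73 mm, y_c = 67.65 mm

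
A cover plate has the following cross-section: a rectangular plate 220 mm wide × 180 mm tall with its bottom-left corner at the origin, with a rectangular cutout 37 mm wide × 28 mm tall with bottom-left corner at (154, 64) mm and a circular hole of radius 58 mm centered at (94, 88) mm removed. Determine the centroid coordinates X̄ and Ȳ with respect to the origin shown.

X̄ = 113.73 mm, Ȳ = 91.20 mm

Part | A | x̄ᵢ | ȳᵢ | A·x̄ᵢ | A·ȳᵢ
plate | 39600.00 | 110.00 | 90.00 | 4356000.00 | 3564000.00
hole 1 | -1036.00 | 172.50 | 78.00 | -178710.00 | -80808.00
hole 2 | -10568.32 | 94.00 | 88.00 | -993421.86 | -930011.96
Σ | 27995.68 |  |  | 3183868.14 | 2553180.04
X̄ = 3183868.14 / 27995.68 = 113.73 mm
Ȳ = 2553180.04 / 27995.68 = 91.20 mm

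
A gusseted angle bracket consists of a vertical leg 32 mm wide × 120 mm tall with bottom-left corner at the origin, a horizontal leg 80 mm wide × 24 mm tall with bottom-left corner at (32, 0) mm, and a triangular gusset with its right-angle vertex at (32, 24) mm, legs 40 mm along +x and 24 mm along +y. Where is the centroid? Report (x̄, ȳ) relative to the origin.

Part | A | x̄ᵢ | ȳᵢ | A·x̄ᵢ | A·ȳᵢ
vertical leg | 3840.00 | 16.00 | 60.00 | 61440.00 | 230400.00
horizontal leg | 1920.00 | 72.00 | 12.00 | 138240.00 | 23040.00
gusset | 480.00 | 45.33 | 32.00 | 21760.00 | 15360.00
Σ | 6240.00 |  |  | 221440.00 | 268800.00
x̄ = 221440.00 / 6240.00 = 35.49 mm
ȳ = 268800.00 / 6240.00 = 43.08 mm

x̄ = 35.49 mm, ȳ = 43.08 mm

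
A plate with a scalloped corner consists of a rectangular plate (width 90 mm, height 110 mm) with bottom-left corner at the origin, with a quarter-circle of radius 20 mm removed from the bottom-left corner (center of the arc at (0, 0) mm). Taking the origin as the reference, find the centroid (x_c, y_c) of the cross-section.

Part | A | x̄ᵢ | ȳᵢ | A·x̄ᵢ | A·ȳᵢ
plate | 9900.00 | 45.00 | 55.00 | 445500.00 | 544500.00
removed quarter-circle | -314.16 | 8.49 | 8.49 | -2666.67 | -2666.67
Σ | 9585.84 |  |  | 442833.33 | 541833.33
x_c = 442833.33 / 9585.84 = 46.20 mm
y_c = 541833.33 / 9585.84 = 56.52 mm

x_c = 46.20 mm, y_c = 56.52 mm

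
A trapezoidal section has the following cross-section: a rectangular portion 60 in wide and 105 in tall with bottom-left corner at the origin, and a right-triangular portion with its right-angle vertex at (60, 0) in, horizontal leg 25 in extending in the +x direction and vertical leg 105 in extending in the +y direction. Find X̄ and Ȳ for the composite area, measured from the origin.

Part | A | x̄ᵢ | ȳᵢ | A·x̄ᵢ | A·ȳᵢ
rectangular portion | 6300.00 | 30.00 | 52.50 | 189000.00 | 330750.00
triangular portion | 1312.50 | 68.33 | 35.00 | 89687.50 | 45937.50
Σ | 7612.50 |  |  | 278687.50 | 376687.50
X̄ = 278687.50 / 7612.50 = 36.61 in
Ȳ = 376687.50 / 7612.50 = 49.48 in

X̄ = 36.61 in, Ȳ = 49.48 in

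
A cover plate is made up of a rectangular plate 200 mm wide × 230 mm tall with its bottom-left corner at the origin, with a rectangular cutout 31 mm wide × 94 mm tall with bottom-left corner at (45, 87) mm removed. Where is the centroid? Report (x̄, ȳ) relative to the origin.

plate: A = 200 × 230 = 46000.00, centroid at (100.00, 115.00).
hole: A = −(31 × 94) = -2914.00, centroid at (60.50, 134.00).
ΣA = 43086.00 mm², ΣAx̄ = 4423703.00 mm³, ΣAȳ = 4899524.00 mm³.
x̄ = 4423703.00/43086.00 = 102.67 mm; ȳ = 4899524.00/43086.00 = 113.71 mm.

x̄ = 102.67 mm, ȳ = 113.71 mm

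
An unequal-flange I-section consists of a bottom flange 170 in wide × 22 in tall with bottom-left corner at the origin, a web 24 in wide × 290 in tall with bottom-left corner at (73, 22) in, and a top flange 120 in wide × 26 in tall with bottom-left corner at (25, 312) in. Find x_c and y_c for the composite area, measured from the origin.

x_c = 85.00 in, y_c = 160.45 in

bottom flange: A = 170 × 22 = 3740.00, centroid at (85.00, 11.00).
web: A = 24 × 290 = 6960.00, centroid at (85.00, 167.00).
top flange: A = 120 × 26 = 3120.00, centroid at (85.00, 325.00).
ΣA = 13820.00 in², ΣAx_c = 1174700.00 in³, ΣAy_c = 2217460.00 in³.
x_c = 1174700.00/13820.00 = 85.00 in; y_c = 2217460.00/13820.00 = 160.45 in.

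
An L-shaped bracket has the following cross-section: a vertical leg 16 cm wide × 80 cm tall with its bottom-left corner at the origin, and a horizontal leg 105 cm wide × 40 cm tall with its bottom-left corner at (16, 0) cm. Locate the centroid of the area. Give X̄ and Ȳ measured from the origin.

Part | A | x̄ᵢ | ȳᵢ | A·x̄ᵢ | A·ȳᵢ
vertical leg | 1280.00 | 8.00 | 40.00 | 10240.00 | 51200.00
horizontal leg | 4200.00 | 68.50 | 20.00 | 287700.00 | 84000.00
Σ | 5480.00 |  |  | 297940.00 | 135200.00
X̄ = 297940.00 / 5480.00 = 54.37 cm
Ȳ = 135200.00 / 5480.00 = 24.67 cm

X̄ = 54.37 cm, Ȳ = 24.67 cm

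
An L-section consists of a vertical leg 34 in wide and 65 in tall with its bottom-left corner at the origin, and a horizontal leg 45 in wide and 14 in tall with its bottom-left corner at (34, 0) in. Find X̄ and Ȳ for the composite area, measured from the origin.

X̄ = 25.76 in, Ȳ = 26.84 in

Part | A | x̄ᵢ | ȳᵢ | A·x̄ᵢ | A·ȳᵢ
vertical leg | 2210.00 | 17.00 | 32.50 | 37570.00 | 71825.00
horizontal leg | 630.00 | 56.50 | 7.00 | 35595.00 | 4410.00
Σ | 2840.00 |  |  | 73165.00 | 76235.00
X̄ = 73165.00 / 2840.00 = 25.76 in
Ȳ = 76235.00 / 2840.00 = 26.84 in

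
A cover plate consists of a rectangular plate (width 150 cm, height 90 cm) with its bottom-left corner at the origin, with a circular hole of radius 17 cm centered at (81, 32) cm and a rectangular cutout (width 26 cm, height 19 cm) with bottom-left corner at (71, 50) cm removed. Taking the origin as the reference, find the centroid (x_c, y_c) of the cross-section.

plate: A = 150 × 90 = 13500.00, centroid at (75.00, 45.00).
hole 1: A = −π·17² = -907.92, centroid at (81.00, 32.00).
hole 2: A = −(26 × 19) = -494.00, centroid at (84.00, 59.50).
ΣA = 12098.08 cm²
ΣAx_c = (13500.00)(75.00) + (-907.92)(81.00) + (-494.00)(84.00) = 897462.46 cm³
ΣAy_c = (13500.00)(45.00) + (-907.92)(32.00) + (-494.00)(59.50) = 549053.55 cm³
x_c = 897462.46 / 12098.08 = 74.18 cm
y_c = 549053.55 / 12098.08 = 45.38 cm

x_c = 74.18 cm, y_c = 45.38 cm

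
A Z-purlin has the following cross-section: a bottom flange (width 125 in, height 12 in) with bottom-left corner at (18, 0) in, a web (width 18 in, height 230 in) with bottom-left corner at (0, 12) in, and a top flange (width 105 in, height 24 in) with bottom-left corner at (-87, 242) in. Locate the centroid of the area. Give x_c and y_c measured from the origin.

x_c = 8.71 in, y_c = 143.98 in

bottom flange: A = 125 × 12 = 1500.00, centroid at (80.50, 6.00).
web: A = 18 × 230 = 4140.00, centroid at (9.00, 127.00).
top flange: A = 105 × 24 = 2520.00, centroid at (-34.50, 254.00).
ΣA = 8160.00 in², ΣAx_c = 71070.00 in³, ΣAy_c = 1174860.00 in³.
x_c = 71070.00/8160.00 = 8.71 in; y_c = 1174860.00/8160.00 = 143.98 in.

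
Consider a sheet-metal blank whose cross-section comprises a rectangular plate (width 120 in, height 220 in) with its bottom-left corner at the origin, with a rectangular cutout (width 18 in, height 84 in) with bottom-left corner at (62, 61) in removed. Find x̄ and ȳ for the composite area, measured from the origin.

plate: A = 120 × 220 = 26400.00, centroid at (60.00, 110.00).
hole: A = −(18 × 84) = -1512.00, centroid at (71.00, 103.00).
ΣA = 24888.00 in²
ΣAx̄ = (26400.00)(60.00) + (-1512.00)(71.00) = 1476648.00 in³
ΣAȳ = (26400.00)(110.00) + (-1512.00)(103.00) = 2748264.00 in³
x̄ = 1476648.00 / 24888.00 = 59.33 in
ȳ = 2748264.00 / 24888.00 = 110.43 in

x̄ = 59.33 in, ȳ = 110.43 in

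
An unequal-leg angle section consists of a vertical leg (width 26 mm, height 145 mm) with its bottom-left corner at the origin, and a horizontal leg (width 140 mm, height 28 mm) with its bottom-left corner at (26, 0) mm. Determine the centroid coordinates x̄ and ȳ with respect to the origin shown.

x̄ = 55.31 mm, ȳ = 42.68 mm

Part | A | x̄ᵢ | ȳᵢ | A·x̄ᵢ | A·ȳᵢ
vertical leg | 3770.00 | 13.00 | 72.50 | 49010.00 | 273325.00
horizontal leg | 3920.00 | 96.00 | 14.00 | 376320.00 | 54880.00
Σ | 7690.00 |  |  | 425330.00 | 328205.00
x̄ = 425330.00 / 7690.00 = 55.31 mm
ȳ = 328205.00 / 7690.00 = 42.68 mm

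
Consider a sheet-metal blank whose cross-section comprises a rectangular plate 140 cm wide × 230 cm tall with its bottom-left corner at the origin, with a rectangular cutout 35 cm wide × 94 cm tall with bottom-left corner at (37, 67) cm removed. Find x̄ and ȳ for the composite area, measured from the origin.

plate: A = 140 × 230 = 32200.00, centroid at (70.00, 115.00).
hole: A = −(35 × 94) = -3290.00, centroid at (54.50, 114.00).
ΣA = 28910.00 cm², ΣAx̄ = 2074695.00 cm³, ΣAȳ = 3327940.00 cm³.
x̄ = 2074695.00/28910.00 = 71.76 cm; ȳ = 3327940.00/28910.00 = 115.11 cm.

x̄ = 71.76 cm, ȳ = 115.11 cm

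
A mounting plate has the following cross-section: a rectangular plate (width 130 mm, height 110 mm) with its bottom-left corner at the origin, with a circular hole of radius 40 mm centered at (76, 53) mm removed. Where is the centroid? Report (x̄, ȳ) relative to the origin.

plate: A = 130 × 110 = 14300.00, centroid at (65.00, 55.00).
hole: A = −π·40² = -5026.55, centroid at (76.00, 53.00).
ΣA = 9273.45 mm²
ΣAx̄ = (14300.00)(65.00) + (-5026.55)(76.00) = 547482.33 mm³
ΣAȳ = (14300.00)(55.00) + (-5026.55)(53.00) = 520092.94 mm³
x̄ = 547482.33 / 9273.45 = 59.04 mm
ȳ = 520092.94 / 9273.45 = 56.08 mm

x̄ = 59.04 mm, ȳ = 56.08 mm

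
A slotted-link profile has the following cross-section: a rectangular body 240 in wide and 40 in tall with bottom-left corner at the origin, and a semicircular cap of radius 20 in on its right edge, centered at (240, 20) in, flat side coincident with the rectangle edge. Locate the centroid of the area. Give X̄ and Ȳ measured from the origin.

rectangular body: A = 240 × 40 = 9600.00, centroid at (120.00, 20.00).
semicircular end: A = ½π·20² = 628.32, centroid at (248.49, 20.00).
ΣA = 10228.32 in², ΣAX̄ = 1308129.78 in³, ΣAȲ = 204566.37 in³.
X̄ = 1308129.78/10228.32 = 127.89 in; Ȳ = 204566.37/10228.32 = 20.00 in.

X̄ = 127.89 in, Ȳ = 20.00 in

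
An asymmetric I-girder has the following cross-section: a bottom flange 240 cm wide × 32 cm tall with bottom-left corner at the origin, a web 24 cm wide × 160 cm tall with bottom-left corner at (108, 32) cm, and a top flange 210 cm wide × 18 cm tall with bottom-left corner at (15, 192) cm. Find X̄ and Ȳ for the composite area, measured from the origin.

Part | A | x̄ᵢ | ȳᵢ | A·x̄ᵢ | A·ȳᵢ
bottom flange | 7680.00 | 120.00 | 16.00 | 921600.00 | 122880.00
web | 3840.00 | 120.00 | 112.00 | 460800.00 | 430080.00
top flange | 3780.00 | 120.00 | 201.00 | 453600.00 | 759780.00
Σ | 15300.00 |  |  | 1836000.00 | 1312740.00
X̄ = 1836000.00 / 15300.00 = 120.00 cm
Ȳ = 1312740.00 / 15300.00 = 85.80 cm

X̄ = 120.00 cm, Ȳ = 85.80 cm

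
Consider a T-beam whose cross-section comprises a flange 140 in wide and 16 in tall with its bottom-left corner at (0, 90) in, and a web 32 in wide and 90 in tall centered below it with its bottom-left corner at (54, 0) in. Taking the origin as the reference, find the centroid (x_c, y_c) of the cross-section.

web: A = 32 × 90 = 2880.00, centroid at (70.00, 45.00).
flange: A = 140 × 16 = 2240.00, centroid at (70.00, 98.00).
ΣA = 5120.00 in², ΣAx_c = 358400.00 in³, ΣAy_c = 349120.00 in³.
x_c = 358400.00/5120.00 = 70.00 in; y_c = 349120.00/5120.00 = 68.19 in.

x_c = 70.00 in, y_c = 68.19 in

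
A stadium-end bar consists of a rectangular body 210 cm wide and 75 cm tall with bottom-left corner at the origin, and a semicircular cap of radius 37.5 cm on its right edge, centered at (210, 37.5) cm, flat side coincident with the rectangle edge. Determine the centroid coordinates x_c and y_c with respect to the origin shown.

x_c = 119.87 cm, y_c = 37.50 cm

rectangular body: A = 210 × 75 = 15750.00, centroid at (105.00, 37.50).
semicircular end: A = ½π·37.5² = 2208.93, centroid at (225.92, 37.50).
ΣA = 17958.93 cm², ΣAx_c = 2152782.04 cm³, ΣAy_c = 673459.96 cm³.
x_c = 2152782.04/17958.93 = 119.87 cm; y_c = 673459.96/17958.93 = 37.50 cm.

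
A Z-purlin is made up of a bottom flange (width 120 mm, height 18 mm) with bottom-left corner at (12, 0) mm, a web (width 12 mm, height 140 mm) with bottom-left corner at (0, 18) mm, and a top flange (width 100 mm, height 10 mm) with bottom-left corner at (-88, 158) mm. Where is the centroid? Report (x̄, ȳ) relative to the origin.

bottom flange: A = 120 × 18 = 2160.00, centroid at (72.00, 9.00).
web: A = 12 × 140 = 1680.00, centroid at (6.00, 88.00).
top flange: A = 100 × 10 = 1000.00, centroid at (-38.00, 163.00).
ΣA = 4840.00 mm², ΣAx̄ = 127600.00 mm³, ΣAȳ = 330280.00 mm³.
x̄ = 127600.00/4840.00 = 26.36 mm; ȳ = 330280.00/4840.00 = 68.24 mm.

x̄ = 26.36 mm, ȳ = 68.24 mm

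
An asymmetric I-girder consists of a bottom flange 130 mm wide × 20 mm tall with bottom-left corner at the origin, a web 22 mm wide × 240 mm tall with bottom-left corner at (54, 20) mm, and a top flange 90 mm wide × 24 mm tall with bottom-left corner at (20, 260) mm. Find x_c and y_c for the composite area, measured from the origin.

Part | A | x̄ᵢ | ȳᵢ | A·x̄ᵢ | A·ȳᵢ
bottom flange | 2600.00 | 65.00 | 10.00 | 169000.00 | 26000.00
web | 5280.00 | 65.00 | 140.00 | 343200.00 | 739200.00
top flange | 2160.00 | 65.00 | 272.00 | 140400.00 | 587520.00
Σ | 10040.00 |  |  | 652600.00 | 1352720.00
x_c = 652600.00 / 10040.00 = 65.00 mm
y_c = 1352720.00 / 10040.00 = 134.73 mm

x_c = 65.00 mm, y_c = 134.73 mm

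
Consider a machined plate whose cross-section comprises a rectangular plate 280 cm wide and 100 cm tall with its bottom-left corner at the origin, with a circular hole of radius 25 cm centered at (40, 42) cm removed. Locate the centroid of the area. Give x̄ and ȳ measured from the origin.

x̄ = 147.54 cm, ȳ = 50.60 cm

Part | A | x̄ᵢ | ȳᵢ | A·x̄ᵢ | A·ȳᵢ
plate | 28000.00 | 140.00 | 50.00 | 3920000.00 | 1400000.00
hole | -1963.50 | 40.00 | 42.00 | -78539.82 | -82466.81
Σ | 26036.50 |  |  | 3841460.18 | 1317533.19
x̄ = 3841460.18 / 26036.50 = 147.54 cm
ȳ = 1317533.19 / 26036.50 = 50.60 cm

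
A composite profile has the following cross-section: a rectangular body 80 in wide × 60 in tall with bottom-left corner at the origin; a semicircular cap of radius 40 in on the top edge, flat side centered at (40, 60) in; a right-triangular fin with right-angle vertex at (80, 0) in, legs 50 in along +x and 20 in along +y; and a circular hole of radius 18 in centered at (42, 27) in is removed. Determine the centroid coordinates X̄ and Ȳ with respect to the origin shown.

Part | A | x̄ᵢ | ȳᵢ | A·x̄ᵢ | A·ȳᵢ
rectangular body | 4800.00 | 40.00 | 30.00 | 192000.00 | 144000.00
semicircular top | 2513.27 | 40.00 | 76.98 | 100530.96 | 193463.11
triangular fin | 500.00 | 96.67 | 6.67 | 48333.33 | 3333.33
hole | -1017.88 | 42.00 | 27.00 | -42750.79 | -27482.65
Σ | 6795.40 |  |  | 298113.51 | 313313.79
X̄ = 298113.51 / 6795.40 = 43.87 in
Ȳ = 313313.79 / 6795.40 = 46.11 in

X̄ = 43.87 in, Ȳ = 46.11 in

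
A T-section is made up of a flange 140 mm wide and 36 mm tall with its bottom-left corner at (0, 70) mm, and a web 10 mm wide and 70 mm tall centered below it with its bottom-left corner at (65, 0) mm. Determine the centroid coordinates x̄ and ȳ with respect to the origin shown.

web: A = 10 × 70 = 700.00, centroid at (70.00, 35.00).
flange: A = 140 × 36 = 5040.00, centroid at (70.00, 88.00).
ΣA = 5740.00 mm²
ΣAx̄ = (700.00)(70.00) + (5040.00)(70.00) = 401800.00 mm³
ΣAȳ = (700.00)(35.00) + (5040.00)(88.00) = 468020.00 mm³
x̄ = 401800.00 / 5740.00 = 70.00 mm
ȳ = 468020.00 / 5740.00 = 81.54 mm

x̄ = 70.00 mm, ȳ = 81.54 mm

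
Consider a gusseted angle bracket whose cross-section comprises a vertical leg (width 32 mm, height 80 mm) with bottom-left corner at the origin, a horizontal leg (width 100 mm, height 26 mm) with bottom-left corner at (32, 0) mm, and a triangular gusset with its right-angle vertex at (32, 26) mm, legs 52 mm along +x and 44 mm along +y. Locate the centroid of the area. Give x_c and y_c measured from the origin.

Part | A | x̄ᵢ | ȳᵢ | A·x̄ᵢ | A·ȳᵢ
vertical leg | 2560.00 | 16.00 | 40.00 | 40960.00 | 102400.00
horizontal leg | 2600.00 | 82.00 | 13.00 | 213200.00 | 33800.00
gusset | 1144.00 | 49.33 | 40.67 | 56437.33 | 46522.67
Σ | 6304.00 |  |  | 310597.33 | 182722.67
x_c = 310597.33 / 6304.00 = 49.27 mm
y_c = 182722.67 / 6304.00 = 28.99 mm

x_c = 49.27 mm, y_c = 28.99 mm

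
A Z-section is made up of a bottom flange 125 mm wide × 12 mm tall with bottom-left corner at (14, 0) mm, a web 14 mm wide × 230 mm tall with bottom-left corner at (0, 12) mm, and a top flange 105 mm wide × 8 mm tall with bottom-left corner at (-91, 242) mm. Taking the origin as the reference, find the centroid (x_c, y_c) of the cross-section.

bottom flange: A = 125 × 12 = 1500.00, centroid at (76.50, 6.00).
web: A = 14 × 230 = 3220.00, centroid at (7.00, 127.00).
top flange: A = 105 × 8 = 840.00, centroid at (-38.50, 246.00).
ΣA = 5560.00 mm², ΣAx_c = 104950.00 mm³, ΣAy_c = 624580.00 mm³.
x_c = 104950.00/5560.00 = 18.88 mm; y_c = 624580.00/5560.00 = 112.33 mm.

x_c = 18.88 mm, y_c = 112.33 mm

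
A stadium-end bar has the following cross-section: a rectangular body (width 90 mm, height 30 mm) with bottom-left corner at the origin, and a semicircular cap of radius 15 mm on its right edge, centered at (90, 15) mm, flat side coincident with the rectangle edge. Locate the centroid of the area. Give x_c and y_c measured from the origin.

Part | A | x̄ᵢ | ȳᵢ | A·x̄ᵢ | A·ȳᵢ
rectangular body | 2700.00 | 45.00 | 15.00 | 121500.00 | 40500.00
semicircular end | 353.43 | 96.37 | 15.00 | 34058.63 | 5301.44
Σ | 3053.43 |  |  | 155558.63 | 45801.44
x_c = 155558.63 / 3053.43 = 50.95 mm
y_c = 45801.44 / 3053.43 = 15.00 mm

x_c = 50.95 mm, y_c = 15.00 mm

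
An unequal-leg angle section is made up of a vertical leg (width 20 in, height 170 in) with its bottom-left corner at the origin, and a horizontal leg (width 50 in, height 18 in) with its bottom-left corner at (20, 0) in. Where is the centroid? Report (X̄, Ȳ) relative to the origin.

Part | A | x̄ᵢ | ȳᵢ | A·x̄ᵢ | A·ȳᵢ
vertical leg | 3400.00 | 10.00 | 85.00 | 34000.00 | 289000.00
horizontal leg | 900.00 | 45.00 | 9.00 | 40500.00 | 8100.00
Σ | 4300.00 |  |  | 74500.00 | 297100.00
X̄ = 74500.00 / 4300.00 = 17.33 in
Ȳ = 297100.00 / 4300.00 = 69.09 in

X̄ = 17.33 in, Ȳ = 69.09 in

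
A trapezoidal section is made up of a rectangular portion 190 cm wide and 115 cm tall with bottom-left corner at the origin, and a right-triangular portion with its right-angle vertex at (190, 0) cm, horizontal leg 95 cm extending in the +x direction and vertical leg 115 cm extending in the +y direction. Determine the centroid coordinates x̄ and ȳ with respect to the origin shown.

Part | A | x̄ᵢ | ȳᵢ | A·x̄ᵢ | A·ȳᵢ
rectangular portion | 21850.00 | 95.00 | 57.50 | 2075750.00 | 1256375.00
triangular portion | 5462.50 | 221.67 | 38.33 | 1210854.17 | 209395.83
Σ | 27312.50 |  |  | 3286604.17 | 1465770.83
x̄ = 3286604.17 / 27312.50 = 120.33 cm
ȳ = 1465770.83 / 27312.50 = 53.67 cm

x̄ = 120.33 cm, ȳ = 53.67 cm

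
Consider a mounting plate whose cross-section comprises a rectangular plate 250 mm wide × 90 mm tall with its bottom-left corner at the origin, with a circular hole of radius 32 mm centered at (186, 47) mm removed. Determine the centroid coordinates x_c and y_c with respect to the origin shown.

x_c = 114.82 mm, y_c = 44.67 mm

plate: A = 250 × 90 = 22500.00, centroid at (125.00, 45.00).
hole: A = −π·32² = -3216.99, centroid at (186.00, 47.00).
ΣA = 19283.01 mm², ΣAx_c = 2214139.70 mm³, ΣAy_c = 861301.43 mm³.
x_c = 2214139.70/19283.01 = 114.82 mm; y_c = 861301.43/19283.01 = 44.67 mm.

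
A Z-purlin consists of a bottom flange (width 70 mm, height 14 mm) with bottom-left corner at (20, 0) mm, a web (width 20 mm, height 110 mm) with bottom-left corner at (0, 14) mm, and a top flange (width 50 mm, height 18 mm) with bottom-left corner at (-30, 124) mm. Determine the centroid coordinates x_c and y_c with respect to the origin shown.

x_c = 17.50 mm, y_c = 68.23 mm

bottom flange: A = 70 × 14 = 980.00, centroid at (55.00, 7.00).
web: A = 20 × 110 = 2200.00, centroid at (10.00, 69.00).
top flange: A = 50 × 18 = 900.00, centroid at (-5.00, 133.00).
ΣA = 4080.00 mm²
ΣAx_c = (980.00)(55.00) + (2200.00)(10.00) + (900.00)(-5.00) = 71400.00 mm³
ΣAy_c = (980.00)(7.00) + (2200.00)(69.00) + (900.00)(133.00) = 278360.00 mm³
x_c = 71400.00 / 4080.00 = 17.50 mm
y_c = 278360.00 / 4080.00 = 68.23 mm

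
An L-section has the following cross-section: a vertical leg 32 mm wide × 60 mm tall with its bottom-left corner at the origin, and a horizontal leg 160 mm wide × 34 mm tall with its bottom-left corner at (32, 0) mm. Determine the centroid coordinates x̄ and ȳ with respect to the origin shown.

Part | A | x̄ᵢ | ȳᵢ | A·x̄ᵢ | A·ȳᵢ
vertical leg | 1920.00 | 16.00 | 30.00 | 30720.00 | 57600.00
horizontal leg | 5440.00 | 112.00 | 17.00 | 609280.00 | 92480.00
Σ | 7360.00 |  |  | 640000.00 | 150080.00
x̄ = 640000.00 / 7360.00 = 86.96 mm
ȳ = 150080.00 / 7360.00 = 20.39 mm

x̄ = 86.96 mm, ȳ = 20.39 mm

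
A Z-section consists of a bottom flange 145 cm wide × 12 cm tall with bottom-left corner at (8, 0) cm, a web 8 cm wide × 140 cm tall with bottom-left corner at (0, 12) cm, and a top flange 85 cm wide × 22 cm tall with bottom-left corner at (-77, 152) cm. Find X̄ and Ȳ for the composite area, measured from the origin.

bottom flange: A = 145 × 12 = 1740.00, centroid at (80.50, 6.00).
web: A = 8 × 140 = 1120.00, centroid at (4.00, 82.00).
top flange: A = 85 × 22 = 1870.00, centroid at (-34.50, 163.00).
ΣA = 4730.00 cm²
ΣAX̄ = (1740.00)(80.50) + (1120.00)(4.00) + (1870.00)(-34.50) = 80035.00 cm³
ΣAȲ = (1740.00)(6.00) + (1120.00)(82.00) + (1870.00)(163.00) = 407090.00 cm³
X̄ = 80035.00 / 4730.00 = 16.92 cm
Ȳ = 407090.00 / 4730.00 = 86.07 cm

X̄ = 16.92 cm, Ȳ = 86.07 cm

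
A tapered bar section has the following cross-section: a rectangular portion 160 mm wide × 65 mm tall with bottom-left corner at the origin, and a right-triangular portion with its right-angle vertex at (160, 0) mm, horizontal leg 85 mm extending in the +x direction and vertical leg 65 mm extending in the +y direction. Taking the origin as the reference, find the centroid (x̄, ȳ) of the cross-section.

x̄ = 102.74 mm, ȳ = 30.23 mm

Part | A | x̄ᵢ | ȳᵢ | A·x̄ᵢ | A·ȳᵢ
rectangular portion | 10400.00 | 80.00 | 32.50 | 832000.00 | 338000.00
triangular portion | 2762.50 | 188.33 | 21.67 | 520270.83 | 59854.17
Σ | 13162.50 |  |  | 1352270.83 | 397854.17
x̄ = 1352270.83 / 13162.50 = 102.74 mm
ȳ = 397854.17 / 13162.50 = 30.23 mm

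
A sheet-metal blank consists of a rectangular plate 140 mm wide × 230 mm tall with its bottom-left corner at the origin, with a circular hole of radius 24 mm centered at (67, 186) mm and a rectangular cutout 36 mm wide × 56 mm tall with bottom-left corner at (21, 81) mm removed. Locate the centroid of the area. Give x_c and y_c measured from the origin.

plate: A = 140 × 230 = 32200.00, centroid at (70.00, 115.00).
hole 1: A = −π·24² = -1809.56, centroid at (67.00, 186.00).
hole 2: A = −(36 × 56) = -2016.00, centroid at (39.00, 109.00).
ΣA = 28374.44 mm²
ΣAx_c = (32200.00)(70.00) + (-1809.56)(67.00) + (-2016.00)(39.00) = 2054135.66 mm³
ΣAy_c = (32200.00)(115.00) + (-1809.56)(186.00) + (-2016.00)(109.00) = 3146678.33 mm³
x_c = 2054135.66 / 28374.44 = 72.39 mm
y_c = 3146678.33 / 28374.44 = 110.90 mm

x_c = 72.39 mm, y_c = 110.90 mm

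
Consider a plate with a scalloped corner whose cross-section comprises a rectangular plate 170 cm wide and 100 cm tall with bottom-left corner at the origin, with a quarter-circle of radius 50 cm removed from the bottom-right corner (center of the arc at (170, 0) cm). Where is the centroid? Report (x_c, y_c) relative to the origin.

Part | A | x̄ᵢ | ȳᵢ | A·x̄ᵢ | A·ȳᵢ
plate | 17000.00 | 85.00 | 50.00 | 1445000.00 | 850000.00
removed quarter-circle | -1963.50 | 148.78 | 21.22 | -292127.55 | -41666.67
Σ | 15036.50 |  |  | 1152872.45 | 808333.33
x_c = 1152872.45 / 15036.50 = 76.67 cm
y_c = 808333.33 / 15036.50 = 53.76 cm

x_c = 76.67 cm, y_c = 53.76 cm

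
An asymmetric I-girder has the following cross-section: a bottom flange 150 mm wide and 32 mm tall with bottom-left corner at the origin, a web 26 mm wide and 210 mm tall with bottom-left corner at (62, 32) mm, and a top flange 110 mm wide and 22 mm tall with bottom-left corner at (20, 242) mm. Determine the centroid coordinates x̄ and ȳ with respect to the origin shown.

Part | A | x̄ᵢ | ȳᵢ | A·x̄ᵢ | A·ȳᵢ
bottom flange | 4800.00 | 75.00 | 16.00 | 360000.00 | 76800.00
web | 5460.00 | 75.00 | 137.00 | 409500.00 | 748020.00
top flange | 2420.00 | 75.00 | 253.00 | 181500.00 | 612260.00
Σ | 12680.00 |  |  | 951000.00 | 1437080.00
x̄ = 951000.00 / 12680.00 = 75.00 mm
ȳ = 1437080.00 / 12680.00 = 113.33 mm

x̄ = 75.00 mm, ȳ = 113.33 mm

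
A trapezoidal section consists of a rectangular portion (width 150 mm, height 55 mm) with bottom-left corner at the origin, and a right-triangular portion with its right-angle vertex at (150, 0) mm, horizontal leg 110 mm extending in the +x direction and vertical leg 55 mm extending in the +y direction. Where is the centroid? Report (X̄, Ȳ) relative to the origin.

rectangular portion: A = 150 × 55 = 8250.00, centroid at (75.00, 27.50).
triangular portion: A = ½·110·55 = 3025.00, centroid at (186.67, 18.33).
ΣA = 11275.00 mm², ΣAX̄ = 1183416.67 mm³, ΣAȲ = 282333.33 mm³.
X̄ = 1183416.67/11275.00 = 104.96 mm; Ȳ = 282333.33/11275.00 = 25.04 mm.

X̄ = 104.96 mm, Ȳ = 25.04 mm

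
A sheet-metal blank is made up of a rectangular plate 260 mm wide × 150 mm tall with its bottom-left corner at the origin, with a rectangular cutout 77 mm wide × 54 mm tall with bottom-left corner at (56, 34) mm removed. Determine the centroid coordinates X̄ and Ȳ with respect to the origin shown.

Part | A | x̄ᵢ | ȳᵢ | A·x̄ᵢ | A·ȳᵢ
plate | 39000.00 | 130.00 | 75.00 | 5070000.00 | 2925000.00
hole | -4158.00 | 94.50 | 61.00 | -392931.00 | -253638.00
Σ | 34842.00 |  |  | 4677069.00 | 2671362.00
X̄ = 4677069.00 / 34842.00 = 134.24 mm
Ȳ = 2671362.00 / 34842.00 = 76.67 mm

X̄ = 134.24 mm, Ȳ = 76.67 mm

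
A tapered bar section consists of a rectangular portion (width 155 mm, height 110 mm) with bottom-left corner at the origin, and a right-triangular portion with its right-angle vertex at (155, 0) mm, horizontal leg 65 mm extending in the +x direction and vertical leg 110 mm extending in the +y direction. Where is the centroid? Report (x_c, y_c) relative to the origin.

rectangular portion: A = 155 × 110 = 17050.00, centroid at (77.50, 55.00).
triangular portion: A = ½·65·110 = 3575.00, centroid at (176.67, 36.67).
ΣA = 20625.00 mm², ΣAx_c = 1952958.33 mm³, ΣAy_c = 1068833.33 mm³.
x_c = 1952958.33/20625.00 = 94.69 mm; y_c = 1068833.33/20625.00 = 51.82 mm.

x_c = 94.69 mm, y_c = 51.82 mm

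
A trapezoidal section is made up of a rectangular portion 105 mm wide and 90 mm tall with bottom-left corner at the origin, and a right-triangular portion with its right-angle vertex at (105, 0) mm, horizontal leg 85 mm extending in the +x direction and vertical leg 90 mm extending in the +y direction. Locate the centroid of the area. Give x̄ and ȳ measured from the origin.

Part | A | x̄ᵢ | ȳᵢ | A·x̄ᵢ | A·ȳᵢ
rectangular portion | 9450.00 | 52.50 | 45.00 | 496125.00 | 425250.00
triangular portion | 3825.00 | 133.33 | 30.00 | 510000.00 | 114750.00
Σ | 13275.00 |  |  | 1006125.00 | 540000.00
x̄ = 1006125.00 / 13275.00 = 75.79 mm
ȳ = 540000.00 / 13275.00 = 40.68 mm

x̄ = 75.79 mm, ȳ = 40.68 mm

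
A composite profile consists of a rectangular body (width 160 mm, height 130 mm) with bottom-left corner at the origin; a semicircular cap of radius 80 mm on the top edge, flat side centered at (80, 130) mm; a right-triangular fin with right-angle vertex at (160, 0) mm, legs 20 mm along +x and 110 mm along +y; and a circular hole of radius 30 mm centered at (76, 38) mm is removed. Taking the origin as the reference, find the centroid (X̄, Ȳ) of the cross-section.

X̄ = 83.66 mm, Ȳ = 100.71 mm

rectangular body: A = 160 × 130 = 20800.00, centroid at (80.00, 65.00).
semicircular top: A = ½π·80² = 10053.10, centroid at (80.00, 163.95).
triangular fin: A = ½·20·110 = 1100.00, centroid at (166.67, 36.67).
hole: A = −π·30² = -2827.43, centroid at (76.00, 38.00).
ΣA = 29125.66 mm²
ΣAX̄ = (20800.00)(80.00) + (10053.10)(80.00) + (1100.00)(166.67) + (-2827.43)(76.00) = 2436696.12 mm³
ΣAȲ = (20800.00)(65.00) + (10053.10)(163.95) + (1100.00)(36.67) + (-2827.43)(38.00) = 2933126.74 mm³
X̄ = 2436696.12 / 29125.66 = 83.66 mm
Ȳ = 2933126.74 / 29125.66 = 100.71 mm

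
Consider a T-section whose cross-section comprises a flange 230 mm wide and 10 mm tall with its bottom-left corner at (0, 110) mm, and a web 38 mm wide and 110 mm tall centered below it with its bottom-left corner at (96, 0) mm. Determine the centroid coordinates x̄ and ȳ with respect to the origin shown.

Part | A | x̄ᵢ | ȳᵢ | A·x̄ᵢ | A·ȳᵢ
web | 4180.00 | 115.00 | 55.00 | 480700.00 | 229900.00
flange | 2300.00 | 115.00 | 115.00 | 264500.00 | 264500.00
Σ | 6480.00 |  |  | 745200.00 | 494400.00
x̄ = 745200.00 / 6480.00 = 115.00 mm
ȳ = 494400.00 / 6480.00 = 76.30 mm

x̄ = 115.00 mm, ȳ = 76.30 mm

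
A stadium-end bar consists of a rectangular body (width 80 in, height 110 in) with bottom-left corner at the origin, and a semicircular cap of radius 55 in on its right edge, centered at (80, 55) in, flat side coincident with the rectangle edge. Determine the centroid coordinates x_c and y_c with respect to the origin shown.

rectangular body: A = 80 × 110 = 8800.00, centroid at (40.00, 55.00).
semicircular end: A = ½π·55² = 4751.66, centroid at (103.34, 55.00).
ΣA = 13551.66 in², ΣAx_c = 843049.38 in³, ΣAy_c = 745341.24 in³.
x_c = 843049.38/13551.66 = 62.21 in; y_c = 745341.24/13551.66 = 55.00 in.

x_c = 62.21 in, y_c = 55.00 in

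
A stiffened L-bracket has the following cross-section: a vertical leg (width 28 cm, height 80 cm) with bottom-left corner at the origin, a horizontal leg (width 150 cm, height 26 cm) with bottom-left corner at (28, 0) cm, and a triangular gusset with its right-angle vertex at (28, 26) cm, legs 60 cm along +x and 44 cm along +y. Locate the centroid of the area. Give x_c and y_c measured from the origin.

x_c = 66.54 cm, y_c = 26.00 cm

vertical leg: A = 28 × 80 = 2240.00, centroid at (14.00, 40.00).
horizontal leg: A = 150 × 26 = 3900.00, centroid at (103.00, 13.00).
gusset: A = ½·60·44 = 1320.00, centroid at (48.00, 40.67).
ΣA = 7460.00 cm², ΣAx_c = 496420.00 cm³, ΣAy_c = 193980.00 cm³.
x_c = 496420.00/7460.00 = 66.54 cm; y_c = 193980.00/7460.00 = 26.00 cm.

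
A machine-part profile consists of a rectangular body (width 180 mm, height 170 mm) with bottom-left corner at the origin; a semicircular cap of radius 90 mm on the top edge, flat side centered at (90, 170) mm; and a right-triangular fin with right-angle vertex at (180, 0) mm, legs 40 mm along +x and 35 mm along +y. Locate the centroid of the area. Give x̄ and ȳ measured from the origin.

Part | A | x̄ᵢ | ȳᵢ | A·x̄ᵢ | A·ȳᵢ
rectangular body | 30600.00 | 90.00 | 85.00 | 2754000.00 | 2601000.00
semicircular top | 12723.45 | 90.00 | 208.20 | 1145110.52 | 2648986.54
triangular fin | 700.00 | 193.33 | 11.67 | 135333.33 | 8166.67
Σ | 44023.45 |  |  | 4034443.86 | 5258153.21
x̄ = 4034443.86 / 44023.45 = 91.64 mm
ȳ = 5258153.21 / 44023.45 = 119.44 mm

x̄ = 91.64 mm, ȳ = 119.44 mm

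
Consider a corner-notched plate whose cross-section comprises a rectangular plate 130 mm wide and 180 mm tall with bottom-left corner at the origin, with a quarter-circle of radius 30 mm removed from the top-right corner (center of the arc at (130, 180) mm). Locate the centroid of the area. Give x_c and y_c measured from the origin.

Part | A | x̄ᵢ | ȳᵢ | A·x̄ᵢ | A·ȳᵢ
plate | 23400.00 | 65.00 | 90.00 | 1521000.00 | 2106000.00
removed quarter-circle | -706.86 | 117.27 | 167.27 | -82891.59 | -118234.50
Σ | 22693.14 |  |  | 1438108.41 | 1987765.50
x_c = 1438108.41 / 22693.14 = 63.37 mm
y_c = 1987765.50 / 22693.14 = 87.59 mm

x_c = 63.37 mm, y_c = 87.59 mm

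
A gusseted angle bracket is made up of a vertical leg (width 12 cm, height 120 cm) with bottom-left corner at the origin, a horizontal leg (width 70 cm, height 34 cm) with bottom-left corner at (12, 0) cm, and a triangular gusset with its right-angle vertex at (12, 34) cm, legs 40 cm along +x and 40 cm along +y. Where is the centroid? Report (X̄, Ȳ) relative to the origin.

vertical leg: A = 12 × 120 = 1440.00, centroid at (6.00, 60.00).
horizontal leg: A = 70 × 34 = 2380.00, centroid at (47.00, 17.00).
gusset: A = ½·40·40 = 800.00, centroid at (25.33, 47.33).
ΣA = 4620.00 cm²
ΣAX̄ = (1440.00)(6.00) + (2380.00)(47.00) + (800.00)(25.33) = 140766.67 cm³
ΣAȲ = (1440.00)(60.00) + (2380.00)(17.00) + (800.00)(47.33) = 164726.67 cm³
X̄ = 140766.67 / 4620.00 = 30.47 cm
Ȳ = 164726.67 / 4620.00 = 35.66 cm

X̄ = 30.47 cm, Ȳ = 35.66 cm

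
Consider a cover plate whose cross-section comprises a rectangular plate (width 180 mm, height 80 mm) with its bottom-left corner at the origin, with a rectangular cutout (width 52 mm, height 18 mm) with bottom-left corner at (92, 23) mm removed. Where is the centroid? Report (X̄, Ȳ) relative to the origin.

X̄ = 88.05 mm, Ȳ = 40.56 mm

plate: A = 180 × 80 = 14400.00, centroid at (90.00, 40.00).
hole: A = −(52 × 18) = -936.00, centroid at (118.00, 32.00).
ΣA = 13464.00 mm²
ΣAX̄ = (14400.00)(90.00) + (-936.00)(118.00) = 1185552.00 mm³
ΣAȲ = (14400.00)(40.00) + (-936.00)(32.00) = 546048.00 mm³
X̄ = 1185552.00 / 13464.00 = 88.05 mm
Ȳ = 546048.00 / 13464.00 = 40.56 mm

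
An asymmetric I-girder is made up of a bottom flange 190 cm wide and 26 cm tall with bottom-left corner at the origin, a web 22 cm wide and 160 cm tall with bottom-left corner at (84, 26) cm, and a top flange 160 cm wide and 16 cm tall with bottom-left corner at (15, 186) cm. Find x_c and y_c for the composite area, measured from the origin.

bottom flange: A = 190 × 26 = 4940.00, centroid at (95.00, 13.00).
web: A = 22 × 160 = 3520.00, centroid at (95.00, 106.00).
top flange: A = 160 × 16 = 2560.00, centroid at (95.00, 194.00).
ΣA = 11020.00 cm², ΣAx_c = 1046900.00 cm³, ΣAy_c = 933980.00 cm³.
x_c = 1046900.00/11020.00 = 95.00 cm; y_c = 933980.00/11020.00 = 84.75 cm.

x_c = 95.00 cm, y_c = 84.75 cm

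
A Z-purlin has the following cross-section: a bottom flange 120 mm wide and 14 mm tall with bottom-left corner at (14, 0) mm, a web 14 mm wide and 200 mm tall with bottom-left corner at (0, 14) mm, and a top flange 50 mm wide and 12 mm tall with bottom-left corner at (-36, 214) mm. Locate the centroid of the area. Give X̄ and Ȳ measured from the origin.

X̄ = 27.03 mm, Ȳ = 91.13 mm

bottom flange: A = 120 × 14 = 1680.00, centroid at (74.00, 7.00).
web: A = 14 × 200 = 2800.00, centroid at (7.00, 114.00).
top flange: A = 50 × 12 = 600.00, centroid at (-11.00, 220.00).
ΣA = 5080.00 mm², ΣAX̄ = 137320.00 mm³, ΣAȲ = 462960.00 mm³.
X̄ = 137320.00/5080.00 = 27.03 mm; Ȳ = 462960.00/5080.00 = 91.13 mm.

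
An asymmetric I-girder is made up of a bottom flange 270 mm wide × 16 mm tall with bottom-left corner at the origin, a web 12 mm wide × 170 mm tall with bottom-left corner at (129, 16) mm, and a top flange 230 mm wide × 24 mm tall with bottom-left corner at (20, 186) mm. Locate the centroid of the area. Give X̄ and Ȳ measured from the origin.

X̄ = 135.00 mm, Ȳ = 112.25 mm

bottom flange: A = 270 × 16 = 4320.00, centroid at (135.00, 8.00).
web: A = 12 × 170 = 2040.00, centroid at (135.00, 101.00).
top flange: A = 230 × 24 = 5520.00, centroid at (135.00, 198.00).
ΣA = 11880.00 mm²
ΣAX̄ = (4320.00)(135.00) + (2040.00)(135.00) + (5520.00)(135.00) = 1603800.00 mm³
ΣAȲ = (4320.00)(8.00) + (2040.00)(101.00) + (5520.00)(198.00) = 1333560.00 mm³
X̄ = 1603800.00 / 11880.00 = 135.00 mm
Ȳ = 1333560.00 / 11880.00 = 112.25 mm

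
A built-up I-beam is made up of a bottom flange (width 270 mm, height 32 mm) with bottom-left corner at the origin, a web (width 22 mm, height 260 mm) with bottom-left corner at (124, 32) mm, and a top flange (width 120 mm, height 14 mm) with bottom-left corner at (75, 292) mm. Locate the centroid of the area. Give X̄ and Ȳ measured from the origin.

X̄ = 135.00 mm, Ȳ = 97.71 mm

bottom flange: A = 270 × 32 = 8640.00, centroid at (135.00, 16.00).
web: A = 22 × 260 = 5720.00, centroid at (135.00, 162.00).
top flange: A = 120 × 14 = 1680.00, centroid at (135.00, 299.00).
ΣA = 16040.00 mm²
ΣAX̄ = (8640.00)(135.00) + (5720.00)(135.00) + (1680.00)(135.00) = 2165400.00 mm³
ΣAȲ = (8640.00)(16.00) + (5720.00)(162.00) + (1680.00)(299.00) = 1567200.00 mm³
X̄ = 2165400.00 / 16040.00 = 135.00 mm
Ȳ = 1567200.00 / 16040.00 = 97.71 mm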